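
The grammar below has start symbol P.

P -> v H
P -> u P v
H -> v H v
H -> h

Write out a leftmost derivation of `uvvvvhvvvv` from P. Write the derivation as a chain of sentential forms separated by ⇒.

P ⇒ uPv   [P -> u P v]
uPv ⇒ uvHv   [P -> v H]
uvHv ⇒ uvvHvv   [H -> v H v]
uvvHvv ⇒ uvvvHvvv   [H -> v H v]
uvvvHvvv ⇒ uvvvvHvvvv   [H -> v H v]
uvvvvHvvvv ⇒ uvvvvhvvvv   [H -> h]

P ⇒ uPv ⇒ uvHv ⇒ uvvHvv ⇒ uvvvHvvv ⇒ uvvvvHvvvv ⇒ uvvvvhvvvv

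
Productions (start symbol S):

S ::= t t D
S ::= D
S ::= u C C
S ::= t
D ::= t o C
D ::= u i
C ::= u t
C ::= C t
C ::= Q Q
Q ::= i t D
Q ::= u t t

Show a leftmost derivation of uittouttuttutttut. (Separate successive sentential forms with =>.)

S => uCC => uCtC => uQQtC => uitDQtC => uittoCQtC => uittoQQQtC => uittouttQQtC => uittouttuttQtC => uittouttuttutttC => uittouttuttutttut

S => uCC   [S ::= u C C]
uCC => uCtC   [C ::= C t]
uCtC => uQQtC   [C ::= Q Q]
uQQtC => uitDQtC   [Q ::= i t D]
uitDQtC => uittoCQtC   [D ::= t o C]
uittoCQtC => uittoQQQtC   [C ::= Q Q]
uittoQQQtC => uittouttQQtC   [Q ::= u t t]
uittouttQQtC => uittouttuttQtC   [Q ::= u t t]
uittouttuttQtC => uittouttuttutttC   [Q ::= u t t]
uittouttuttutttC => uittouttuttutttut   [C ::= u t]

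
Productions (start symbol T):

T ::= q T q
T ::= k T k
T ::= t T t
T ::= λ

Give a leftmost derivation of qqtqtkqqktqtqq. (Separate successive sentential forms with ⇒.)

T ⇒ qTq ⇒ qqTqq ⇒ qqtTtqq ⇒ qqtqTqtqq ⇒ qqtqtTtqtqq ⇒ qqtqtkTktqtqq ⇒ qqtqtkqTqktqtqq ⇒ qqtqtkqqktqtqq

T ⇒ qTq   [T ::= q T q]
qTq ⇒ qqTqq   [T ::= q T q]
qqTqq ⇒ qqtTtqq   [T ::= t T t]
qqtTtqq ⇒ qqtqTqtqq   [T ::= q T q]
qqtqTqtqq ⇒ qqtqtTtqtqq   [T ::= t T t]
qqtqtTtqtqq ⇒ qqtqtkTktqtqq   [T ::= k T k]
qqtqtkTktqtqq ⇒ qqtqtkqTqktqtqq   [T ::= q T q]
qqtqtkqTqktqtqq ⇒ qqtqtkqqktqtqq   [T ::= λ]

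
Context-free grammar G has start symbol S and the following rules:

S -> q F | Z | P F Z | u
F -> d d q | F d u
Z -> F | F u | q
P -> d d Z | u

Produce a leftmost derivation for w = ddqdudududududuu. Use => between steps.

S => Z => Fu => Fduu => Fduduu => Fdududuu => Fdudududuu => Fdududududuu => Fdudududududuu => ddqdudududududuu

S => Z   [S -> Z]
Z => Fu   [Z -> F u]
Fu => Fduu   [F -> F d u]
Fduu => Fduduu   [F -> F d u]
Fduduu => Fdududuu   [F -> F d u]
Fdududuu => Fdudududuu   [F -> F d u]
Fdudududuu => Fdududududuu   [F -> F d u]
Fdududududuu => Fdudududududuu   [F -> F d u]
Fdudududududuu => ddqdudududududuu   [F -> d d q]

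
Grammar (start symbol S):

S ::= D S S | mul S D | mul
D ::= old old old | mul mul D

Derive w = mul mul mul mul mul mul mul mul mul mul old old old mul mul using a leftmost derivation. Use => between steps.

S => D S S => mul mul D S S => mul mul mul mul D S S => mul mul mul mul mul mul D S S => mul mul mul mul mul mul mul mul D S S => mul mul mul mul mul mul mul mul mul mul D S S => mul mul mul mul mul mul mul mul mul mul old old old S S => mul mul mul mul mul mul mul mul mul mul old old old mul S => mul mul mul mul mul mul mul mul mul mul old old old mul mul

S => D S S   [S ::= D S S]
D S S => mul mul D S S   [D ::= mul mul D]
mul mul D S S => mul mul mul mul D S S   [D ::= mul mul D]
mul mul mul mul D S S => mul mul mul mul mul mul D S S   [D ::= mul mul D]
mul mul mul mul mul mul D S S => mul mul mul mul mul mul mul mul D S S   [D ::= mul mul D]
mul mul mul mul mul mul mul mul D S S => mul mul mul mul mul mul mul mul mul mul D S S   [D ::= mul mul D]
mul mul mul mul mul mul mul mul mul mul D S S => mul mul mul mul mul mul mul mul mul mul old old old S S   [D ::= old old old]
mul mul mul mul mul mul mul mul mul mul old old old S S => mul mul mul mul mul mul mul mul mul mul old old old mul S   [S ::= mul]
mul mul mul mul mul mul mul mul mul mul old old old mul S => mul mul mul mul mul mul mul mul mul mul old old old mul mul   [S ::= mul]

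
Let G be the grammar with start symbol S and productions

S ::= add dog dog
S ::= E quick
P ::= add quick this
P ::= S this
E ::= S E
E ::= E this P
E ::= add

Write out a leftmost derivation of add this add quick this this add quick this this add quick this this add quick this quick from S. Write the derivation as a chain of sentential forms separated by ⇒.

S ⇒ E quick ⇒ E this P quick ⇒ E this P this P quick ⇒ E this P this P this P quick ⇒ E this P this P this P this P quick ⇒ add this P this P this P this P quick ⇒ add this S this this P this P this P quick ⇒ add this E quick this this P this P this P quick ⇒ add this add quick this this P this P this P quick ⇒ add this add quick this this add quick this this P this P quick ⇒ add this add quick this this add quick this this add quick this this P quick ⇒ add this add quick this this add quick this this add quick this this add quick this quick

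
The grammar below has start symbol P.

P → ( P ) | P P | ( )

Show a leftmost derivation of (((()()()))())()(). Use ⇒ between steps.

P ⇒ PP   [P → P P]
PP ⇒ PPP   [P → P P]
PPP ⇒ (P)PP   [P → ( P )]
(P)PP ⇒ (PP)PP   [P → P P]
(PP)PP ⇒ ((P)P)PP   [P → ( P )]
((P)P)PP ⇒ (((P))P)PP   [P → ( P )]
(((P))P)PP ⇒ (((PP))P)PP   [P → P P]
(((PP))P)PP ⇒ (((PPP))P)PP   [P → P P]
(((PPP))P)PP ⇒ (((()PP))P)PP   [P → ( )]
(((()PP))P)PP ⇒ (((()()P))P)PP   [P → ( )]
(((()()P))P)PP ⇒ (((()()()))P)PP   [P → ( )]
(((()()()))P)PP ⇒ (((()()()))())PP   [P → ( )]
(((()()()))())PP ⇒ (((()()()))())()P   [P → ( )]
(((()()()))())()P ⇒ (((()()()))())()()   [P → ( )]

P⇒PP⇒PPP⇒(P)PP⇒(PP)PP⇒((P)P)PP⇒(((P))P)PP⇒(((PP))P)PP⇒(((PPP))P)PP⇒(((()PP))P)PP⇒(((()()P))P)PP⇒(((()()()))P)PP⇒(((()()()))())PP⇒(((()()()))())()P⇒(((()()()))())()()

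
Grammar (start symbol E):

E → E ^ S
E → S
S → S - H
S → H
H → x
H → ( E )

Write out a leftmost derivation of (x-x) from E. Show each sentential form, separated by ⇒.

E ⇒ S ⇒ H ⇒ (E) ⇒ (S) ⇒ (S-H) ⇒ (H-H) ⇒ (x-H) ⇒ (x-x)

E ⇒ S   [E → S]
S ⇒ H   [S → H]
H ⇒ (E)   [H → ( E )]
(E) ⇒ (S)   [E → S]
(S) ⇒ (S-H)   [S → S - H]
(S-H) ⇒ (H-H)   [S → H]
(H-H) ⇒ (x-H)   [H → x]
(x-H) ⇒ (x-x)   [H → x]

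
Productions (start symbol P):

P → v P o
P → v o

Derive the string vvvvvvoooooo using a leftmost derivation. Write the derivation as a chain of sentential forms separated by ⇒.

P ⇒ vPo ⇒ vvPoo ⇒ vvvPooo ⇒ vvvvPoooo ⇒ vvvvvPooooo ⇒ vvvvvvoooooo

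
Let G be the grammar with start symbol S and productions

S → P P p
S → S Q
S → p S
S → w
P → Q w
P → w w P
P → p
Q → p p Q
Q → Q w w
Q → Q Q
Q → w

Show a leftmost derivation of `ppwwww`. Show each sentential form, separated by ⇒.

S ⇒ pS   [S → p S]
pS ⇒ ppS   [S → p S]
ppS ⇒ ppSQ   [S → S Q]
ppSQ ⇒ ppwQ   [S → w]
ppwQ ⇒ ppwQww   [Q → Q w w]
ppwQww ⇒ ppwwww   [Q → w]

S⇒pS⇒ppS⇒ppSQ⇒ppwQ⇒ppwQww⇒ppwwww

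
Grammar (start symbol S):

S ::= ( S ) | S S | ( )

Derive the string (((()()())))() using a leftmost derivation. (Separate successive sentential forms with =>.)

S => SS => (S)S => ((S))S => (((S)))S => (((SS)))S => (((SSS)))S => (((()SS)))S => (((()()S)))S => (((()()())))S => (((()()())))()

S => SS   [S ::= S S]
SS => (S)S   [S ::= ( S )]
(S)S => ((S))S   [S ::= ( S )]
((S))S => (((S)))S   [S ::= ( S )]
(((S)))S => (((SS)))S   [S ::= S S]
(((SS)))S => (((SSS)))S   [S ::= S S]
(((SSS)))S => (((()SS)))S   [S ::= ( )]
(((()SS)))S => (((()()S)))S   [S ::= ( )]
(((()()S)))S => (((()()())))S   [S ::= ( )]
(((()()())))S => (((()()())))()   [S ::= ( )]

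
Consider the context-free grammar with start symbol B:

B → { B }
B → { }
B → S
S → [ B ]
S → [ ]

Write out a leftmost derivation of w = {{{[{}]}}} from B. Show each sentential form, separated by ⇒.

B ⇒ {B} ⇒ {{B}} ⇒ {{{B}}} ⇒ {{{S}}} ⇒ {{{[B]}}} ⇒ {{{[{}]}}}

B ⇒ {B}   [B → { B }]
{B} ⇒ {{B}}   [B → { B }]
{{B}} ⇒ {{{B}}}   [B → { B }]
{{{B}}} ⇒ {{{S}}}   [B → S]
{{{S}}} ⇒ {{{[B]}}}   [S → [ B ]]
{{{[B]}}} ⇒ {{{[{}]}}}   [B → { }]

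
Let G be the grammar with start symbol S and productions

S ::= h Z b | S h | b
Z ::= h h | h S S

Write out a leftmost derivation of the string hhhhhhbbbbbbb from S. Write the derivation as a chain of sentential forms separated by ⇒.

S⇒hZb⇒hhSSb⇒hhhZbSb⇒hhhhSSbSb⇒hhhhhZbSbSb⇒hhhhhhSSbSbSb⇒hhhhhhbSbSbSb⇒hhhhhhbbbSbSb⇒hhhhhhbbbbbSb⇒hhhhhhbbbbbbb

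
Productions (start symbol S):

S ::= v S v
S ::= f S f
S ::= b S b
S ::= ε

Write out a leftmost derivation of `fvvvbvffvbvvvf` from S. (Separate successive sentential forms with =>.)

S=>fSf=>fvSvf=>fvvSvvf=>fvvvSvvvf=>fvvvbSbvvvf=>fvvvbvSvbvvvf=>fvvvbvfSfvbvvvf=>fvvvbvffvbvvvf

S => fSf   [S ::= f S f]
fSf => fvSvf   [S ::= v S v]
fvSvf => fvvSvvf   [S ::= v S v]
fvvSvvf => fvvvSvvvf   [S ::= v S v]
fvvvSvvvf => fvvvbSbvvvf   [S ::= b S b]
fvvvbSbvvvf => fvvvbvSvbvvvf   [S ::= v S v]
fvvvbvSvbvvvf => fvvvbvfSfvbvvvf   [S ::= f S f]
fvvvbvfSfvbvvvf => fvvvbvffvbvvvf   [S ::= ε]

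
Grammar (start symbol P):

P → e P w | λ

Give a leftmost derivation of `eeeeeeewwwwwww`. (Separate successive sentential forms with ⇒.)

P ⇒ ePw   [P → e P w]
ePw ⇒ eePww   [P → e P w]
eePww ⇒ eeePwww   [P → e P w]
eeePwww ⇒ eeeePwwww   [P → e P w]
eeeePwwww ⇒ eeeeePwwwww   [P → e P w]
eeeeePwwwww ⇒ eeeeeePwwwwww   [P → e P w]
eeeeeePwwwwww ⇒ eeeeeeePwwwwwww   [P → e P w]
eeeeeeePwwwwwww ⇒ eeeeeeewwwwwww   [P → λ]

P ⇒ ePw ⇒ eePww ⇒ eeePwww ⇒ eeeePwwww ⇒ eeeeePwwwww ⇒ eeeeeePwwwwww ⇒ eeeeeeePwwwwwww ⇒ eeeeeeewwwwwww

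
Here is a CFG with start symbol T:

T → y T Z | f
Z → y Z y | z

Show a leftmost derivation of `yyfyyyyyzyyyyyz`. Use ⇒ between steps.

T ⇒ yTZ ⇒ yyTZZ ⇒ yyfZZ ⇒ yyfyZyZ ⇒ yyfyyZyyZ ⇒ yyfyyyZyyyZ ⇒ yyfyyyyZyyyyZ ⇒ yyfyyyyyZyyyyyZ ⇒ yyfyyyyyzyyyyyZ ⇒ yyfyyyyyzyyyyyz

T ⇒ yTZ   [T → y T Z]
yTZ ⇒ yyTZZ   [T → y T Z]
yyTZZ ⇒ yyfZZ   [T → f]
yyfZZ ⇒ yyfyZyZ   [Z → y Z y]
yyfyZyZ ⇒ yyfyyZyyZ   [Z → y Z y]
yyfyyZyyZ ⇒ yyfyyyZyyyZ   [Z → y Z y]
yyfyyyZyyyZ ⇒ yyfyyyyZyyyyZ   [Z → y Z y]
yyfyyyyZyyyyZ ⇒ yyfyyyyyZyyyyyZ   [Z → y Z y]
yyfyyyyyZyyyyyZ ⇒ yyfyyyyyzyyyyyZ   [Z → z]
yyfyyyyyzyyyyyZ ⇒ yyfyyyyyzyyyyyz   [Z → z]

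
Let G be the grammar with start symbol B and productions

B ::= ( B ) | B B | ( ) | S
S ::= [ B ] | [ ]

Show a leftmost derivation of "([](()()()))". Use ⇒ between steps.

B ⇒ (B) ⇒ (BB) ⇒ (SB) ⇒ ([]B) ⇒ ([](B)) ⇒ ([](BB)) ⇒ ([](BBB)) ⇒ ([](()BB)) ⇒ ([](()()B)) ⇒ ([](()()()))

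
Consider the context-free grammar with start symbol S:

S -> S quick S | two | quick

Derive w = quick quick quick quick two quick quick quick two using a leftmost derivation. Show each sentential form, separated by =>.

S => S quick S   [S -> S quick S]
S quick S => S quick S quick S   [S -> S quick S]
S quick S quick S => quick quick S quick S   [S -> quick]
quick quick S quick S => quick quick S quick S quick S   [S -> S quick S]
quick quick S quick S quick S => quick quick quick quick S quick S   [S -> quick]
quick quick quick quick S quick S => quick quick quick quick two quick S   [S -> two]
quick quick quick quick two quick S => quick quick quick quick two quick S quick S   [S -> S quick S]
quick quick quick quick two quick S quick S => quick quick quick quick two quick quick quick S   [S -> quick]
quick quick quick quick two quick quick quick S => quick quick quick quick two quick quick quick two   [S -> two]

S => S quick S => S quick S quick S => quick quick S quick S => quick quick S quick S quick S => quick quick quick quick S quick S => quick quick quick quick two quick S => quick quick quick quick two quick S quick S => quick quick quick quick two quick quick quick S => quick quick quick quick two quick quick quick two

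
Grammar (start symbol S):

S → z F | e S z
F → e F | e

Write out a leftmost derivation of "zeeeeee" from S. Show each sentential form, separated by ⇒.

S ⇒ zF ⇒ zeF ⇒ zeeF ⇒ zeeeF ⇒ zeeeeF ⇒ zeeeeeF ⇒ zeeeeee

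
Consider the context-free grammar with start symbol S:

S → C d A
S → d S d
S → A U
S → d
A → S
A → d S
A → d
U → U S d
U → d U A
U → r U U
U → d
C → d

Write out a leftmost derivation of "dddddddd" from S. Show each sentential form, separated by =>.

S => CdA   [S → C d A]
CdA => ddA   [C → d]
ddA => ddS   [A → S]
ddS => ddAU   [S → A U]
ddAU => dddU   [A → d]
dddU => dddUSd   [U → U S d]
dddUSd => dddUSdSd   [U → U S d]
dddUSdSd => ddddSdSd   [U → d]
ddddSdSd => ddddddSd   [S → d]
ddddddSd => dddddddd   [S → d]

S => CdA => ddA => ddS => ddAU => dddU => dddUSd => dddUSdSd => ddddSdSd => ddddddSd => dddddddd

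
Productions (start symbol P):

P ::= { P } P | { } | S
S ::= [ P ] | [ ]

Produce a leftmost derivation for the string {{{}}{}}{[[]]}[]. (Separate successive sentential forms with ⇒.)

P⇒{P}P⇒{{P}P}P⇒{{{}}P}P⇒{{{}}{}}P⇒{{{}}{}}{P}P⇒{{{}}{}}{S}P⇒{{{}}{}}{[P]}P⇒{{{}}{}}{[S]}P⇒{{{}}{}}{[[]]}P⇒{{{}}{}}{[[]]}S⇒{{{}}{}}{[[]]}[]

P ⇒ {P}P   [P ::= { P } P]
{P}P ⇒ {{P}P}P   [P ::= { P } P]
{{P}P}P ⇒ {{{}}P}P   [P ::= { }]
{{{}}P}P ⇒ {{{}}{}}P   [P ::= { }]
{{{}}{}}P ⇒ {{{}}{}}{P}P   [P ::= { P } P]
{{{}}{}}{P}P ⇒ {{{}}{}}{S}P   [P ::= S]
{{{}}{}}{S}P ⇒ {{{}}{}}{[P]}P   [S ::= [ P ]]
{{{}}{}}{[P]}P ⇒ {{{}}{}}{[S]}P   [P ::= S]
{{{}}{}}{[S]}P ⇒ {{{}}{}}{[[]]}P   [S ::= [ ]]
{{{}}{}}{[[]]}P ⇒ {{{}}{}}{[[]]}S   [P ::= S]
{{{}}{}}{[[]]}S ⇒ {{{}}{}}{[[]]}[]   [S ::= [ ]]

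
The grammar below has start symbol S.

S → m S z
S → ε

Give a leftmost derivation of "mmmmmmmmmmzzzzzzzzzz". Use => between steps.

S => mSz => mmSzz => mmmSzzz => mmmmSzzzz => mmmmmSzzzzz => mmmmmmSzzzzzz => mmmmmmmSzzzzzzz => mmmmmmmmSzzzzzzzz => mmmmmmmmmSzzzzzzzzz => mmmmmmmmmmSzzzzzzzzzz => mmmmmmmmmmzzzzzzzzzz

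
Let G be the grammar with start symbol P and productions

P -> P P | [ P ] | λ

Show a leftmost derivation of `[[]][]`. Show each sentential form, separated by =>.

P => PP   [P -> P P]
PP => PPP   [P -> P P]
PPP => [P]PP   [P -> [ P ]]
[P]PP => [[P]]PP   [P -> [ P ]]
[[P]]PP => [[]]PP   [P -> λ]
[[]]PP => [[]]PPP   [P -> P P]
[[]]PPP => [[]]PPPP   [P -> P P]
[[]]PPPP => [[]][P]PPP   [P -> [ P ]]
[[]][P]PPP => [[]][]PPP   [P -> λ]
[[]][]PPP => [[]][]PP   [P -> λ]
[[]][]PP => [[]][]P   [P -> λ]
[[]][]P => [[]][]   [P -> λ]

P => PP => PPP => [P]PP => [[P]]PP => [[]]PP => [[]]PPP => [[]]PPPP => [[]][P]PPP => [[]][]PPP => [[]][]PP => [[]][]P => [[]][]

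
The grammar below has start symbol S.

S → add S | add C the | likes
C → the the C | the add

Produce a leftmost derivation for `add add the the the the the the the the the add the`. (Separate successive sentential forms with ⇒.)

S ⇒ add S ⇒ add add C the ⇒ add add the the C the ⇒ add add the the the the C the ⇒ add add the the the the the the C the ⇒ add add the the the the the the the the C the ⇒ add add the the the the the the the the the add the

S ⇒ add S   [S → add S]
add S ⇒ add add C the   [S → add C the]
add add C the ⇒ add add the the C the   [C → the the C]
add add the the C the ⇒ add add the the the the C the   [C → the the C]
add add the the the the C the ⇒ add add the the the the the the C the   [C → the the C]
add add the the the the the the C the ⇒ add add the the the the the the the the C the   [C → the the C]
add add the the the the the the the the C the ⇒ add add the the the the the the the the the add the   [C → the add]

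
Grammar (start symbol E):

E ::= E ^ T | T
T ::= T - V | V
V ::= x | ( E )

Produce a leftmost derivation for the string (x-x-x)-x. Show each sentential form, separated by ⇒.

E ⇒ T ⇒ T-V ⇒ V-V ⇒ (E)-V ⇒ (T)-V ⇒ (T-V)-V ⇒ (T-V-V)-V ⇒ (V-V-V)-V ⇒ (x-V-V)-V ⇒ (x-x-V)-V ⇒ (x-x-x)-V ⇒ (x-x-x)-x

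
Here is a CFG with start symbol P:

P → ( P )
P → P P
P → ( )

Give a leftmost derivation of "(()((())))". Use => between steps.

P => (P)   [P → ( P )]
(P) => (PP)   [P → P P]
(PP) => (()P)   [P → ( )]
(()P) => (()(P))   [P → ( P )]
(()(P)) => (()((P)))   [P → ( P )]
(()((P))) => (()((())))   [P → ( )]

P => (P) => (PP) => (()P) => (()(P)) => (()((P))) => (()((())))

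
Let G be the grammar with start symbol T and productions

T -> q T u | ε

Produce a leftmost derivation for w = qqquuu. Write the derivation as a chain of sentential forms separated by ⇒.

T ⇒ qTu ⇒ qqTuu ⇒ qqqTuuu ⇒ qqquuu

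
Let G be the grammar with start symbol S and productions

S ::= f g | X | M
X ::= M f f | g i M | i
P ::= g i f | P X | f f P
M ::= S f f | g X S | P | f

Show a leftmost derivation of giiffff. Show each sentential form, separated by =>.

S => X   [S ::= X]
X => Mff   [X ::= M f f]
Mff => Sffff   [M ::= S f f]
Sffff => Mffff   [S ::= M]
Mffff => gXSffff   [M ::= g X S]
gXSffff => giSffff   [X ::= i]
giSffff => giXffff   [S ::= X]
giXffff => giiffff   [X ::= i]

S => X => Mff => Sffff => Mffff => gXSffff => giSffff => giXffff => giiffff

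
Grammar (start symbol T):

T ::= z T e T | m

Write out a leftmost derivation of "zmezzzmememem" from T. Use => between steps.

T => zTeT   [T ::= z T e T]
zTeT => zmeT   [T ::= m]
zmeT => zmezTeT   [T ::= z T e T]
zmezTeT => zmezzTeTeT   [T ::= z T e T]
zmezzTeTeT => zmezzzTeTeTeT   [T ::= z T e T]
zmezzzTeTeTeT => zmezzzmeTeTeT   [T ::= m]
zmezzzmeTeTeT => zmezzzmemeTeT   [T ::= m]
zmezzzmemeTeT => zmezzzmememeT   [T ::= m]
zmezzzmememeT => zmezzzmememem   [T ::= m]

T=>zTeT=>zmeT=>zmezTeT=>zmezzTeTeT=>zmezzzTeTeTeT=>zmezzzmeTeTeT=>zmezzzmemeTeT=>zmezzzmememeT=>zmezzzmememem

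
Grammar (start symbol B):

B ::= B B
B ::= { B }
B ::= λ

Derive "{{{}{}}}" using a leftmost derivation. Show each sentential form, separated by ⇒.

B ⇒ {B} ⇒ {{B}} ⇒ {{BB}} ⇒ {{BBB}} ⇒ {{{B}BB}} ⇒ {{{}BB}} ⇒ {{{}{B}B}} ⇒ {{{}{}B}} ⇒ {{{}{}}}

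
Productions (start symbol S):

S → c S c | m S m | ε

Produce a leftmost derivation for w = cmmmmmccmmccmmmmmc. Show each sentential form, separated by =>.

S => cSc => cmSmc => cmmSmmc => cmmmSmmmc => cmmmmSmmmmc => cmmmmmSmmmmmc => cmmmmmcScmmmmmc => cmmmmmccSccmmmmmc => cmmmmmccmSmccmmmmmc => cmmmmmccmmccmmmmmc

S => cSc   [S → c S c]
cSc => cmSmc   [S → m S m]
cmSmc => cmmSmmc   [S → m S m]
cmmSmmc => cmmmSmmmc   [S → m S m]
cmmmSmmmc => cmmmmSmmmmc   [S → m S m]
cmmmmSmmmmc => cmmmmmSmmmmmc   [S → m S m]
cmmmmmSmmmmmc => cmmmmmcScmmmmmc   [S → c S c]
cmmmmmcScmmmmmc => cmmmmmccSccmmmmmc   [S → c S c]
cmmmmmccSccmmmmmc => cmmmmmccmSmccmmmmmc   [S → m S m]
cmmmmmccmSmccmmmmmc => cmmmmmccmmccmmmmmc   [S → ε]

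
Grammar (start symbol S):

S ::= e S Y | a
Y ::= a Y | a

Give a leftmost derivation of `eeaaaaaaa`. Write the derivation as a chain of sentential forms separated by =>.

S => eSY => eeSYY => eeaYY => eeaaYY => eeaaaYY => eeaaaaYY => eeaaaaaYY => eeaaaaaaY => eeaaaaaaa

S => eSY   [S ::= e S Y]
eSY => eeSYY   [S ::= e S Y]
eeSYY => eeaYY   [S ::= a]
eeaYY => eeaaYY   [Y ::= a Y]
eeaaYY => eeaaaYY   [Y ::= a Y]
eeaaaYY => eeaaaaYY   [Y ::= a Y]
eeaaaaYY => eeaaaaaYY   [Y ::= a Y]
eeaaaaaYY => eeaaaaaaY   [Y ::= a]
eeaaaaaaY => eeaaaaaaa   [Y ::= a]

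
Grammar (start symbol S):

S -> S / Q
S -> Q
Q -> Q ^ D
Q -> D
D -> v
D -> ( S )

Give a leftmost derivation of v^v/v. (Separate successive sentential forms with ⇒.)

S ⇒ S/Q ⇒ Q/Q ⇒ Q^D/Q ⇒ D^D/Q ⇒ v^D/Q ⇒ v^v/Q ⇒ v^v/D ⇒ v^v/v

S ⇒ S/Q   [S -> S / Q]
S/Q ⇒ Q/Q   [S -> Q]
Q/Q ⇒ Q^D/Q   [Q -> Q ^ D]
Q^D/Q ⇒ D^D/Q   [Q -> D]
D^D/Q ⇒ v^D/Q   [D -> v]
v^D/Q ⇒ v^v/Q   [D -> v]
v^v/Q ⇒ v^v/D   [Q -> D]
v^v/D ⇒ v^v/v   [D -> v]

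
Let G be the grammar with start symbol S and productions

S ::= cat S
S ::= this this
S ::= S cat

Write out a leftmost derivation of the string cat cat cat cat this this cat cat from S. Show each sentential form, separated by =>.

S => cat S => cat S cat => cat cat S cat => cat cat cat S cat => cat cat cat S cat cat => cat cat cat cat S cat cat => cat cat cat cat this this cat cat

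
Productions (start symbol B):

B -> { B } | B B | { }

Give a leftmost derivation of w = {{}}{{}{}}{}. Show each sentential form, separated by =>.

B => BB   [B -> B B]
BB => BBB   [B -> B B]
BBB => {B}BB   [B -> { B }]
{B}BB => {{}}BB   [B -> { }]
{{}}BB => {{}}{B}B   [B -> { B }]
{{}}{B}B => {{}}{BB}B   [B -> B B]
{{}}{BB}B => {{}}{{}B}B   [B -> { }]
{{}}{{}B}B => {{}}{{}{}}B   [B -> { }]
{{}}{{}{}}B => {{}}{{}{}}{}   [B -> { }]

B=>BB=>BBB=>{B}BB=>{{}}BB=>{{}}{B}B=>{{}}{BB}B=>{{}}{{}B}B=>{{}}{{}{}}B=>{{}}{{}{}}{}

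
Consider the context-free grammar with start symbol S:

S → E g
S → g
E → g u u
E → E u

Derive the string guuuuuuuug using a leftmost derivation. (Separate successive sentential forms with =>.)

S => Eg => Eug => Euug => Euuug => Euuuug => Euuuuug => Euuuuuug => guuuuuuuug

S => Eg   [S → E g]
Eg => Eug   [E → E u]
Eug => Euug   [E → E u]
Euug => Euuug   [E → E u]
Euuug => Euuuug   [E → E u]
Euuuug => Euuuuug   [E → E u]
Euuuuug => Euuuuuug   [E → E u]
Euuuuuug => guuuuuuuug   [E → g u u]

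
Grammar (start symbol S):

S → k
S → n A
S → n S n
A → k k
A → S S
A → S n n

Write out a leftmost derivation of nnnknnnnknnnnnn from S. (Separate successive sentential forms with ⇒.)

S ⇒ nSn   [S → n S n]
nSn ⇒ nnAn   [S → n A]
nnAn ⇒ nnSSn   [A → S S]
nnSSn ⇒ nnnSnSn   [S → n S n]
nnnSnSn ⇒ nnnknSn   [S → k]
nnnknSn ⇒ nnnknnSnn   [S → n S n]
nnnknnSnn ⇒ nnnknnnAnn   [S → n A]
nnnknnnAnn ⇒ nnnknnnSnnnn   [A → S n n]
nnnknnnSnnnn ⇒ nnnknnnnAnnnn   [S → n A]
nnnknnnnAnnnn ⇒ nnnknnnnSnnnnnn   [A → S n n]
nnnknnnnSnnnnnn ⇒ nnnknnnnknnnnnn   [S → k]

S ⇒ nSn ⇒ nnAn ⇒ nnSSn ⇒ nnnSnSn ⇒ nnnknSn ⇒ nnnknnSnn ⇒ nnnknnnAnn ⇒ nnnknnnSnnnn ⇒ nnnknnnnAnnnn ⇒ nnnknnnnSnnnnnn ⇒ nnnknnnnknnnnnn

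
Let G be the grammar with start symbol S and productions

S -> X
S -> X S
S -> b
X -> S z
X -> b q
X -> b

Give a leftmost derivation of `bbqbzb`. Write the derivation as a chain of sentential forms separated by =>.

S=>XS=>bS=>bXS=>bSzS=>bXSzS=>bbqSzS=>bbqXzS=>bbqbzS=>bbqbzb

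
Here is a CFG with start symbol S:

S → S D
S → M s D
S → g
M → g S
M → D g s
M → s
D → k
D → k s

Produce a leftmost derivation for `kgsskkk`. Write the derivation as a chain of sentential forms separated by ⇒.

S⇒SD⇒SDD⇒MsDDD⇒DgssDDD⇒kgssDDD⇒kgsskDD⇒kgsskkD⇒kgsskkk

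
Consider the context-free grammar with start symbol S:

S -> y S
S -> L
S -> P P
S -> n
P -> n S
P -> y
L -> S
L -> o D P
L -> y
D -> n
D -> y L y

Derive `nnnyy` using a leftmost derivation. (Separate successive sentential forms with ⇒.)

S ⇒ PP ⇒ nSP ⇒ nPPP ⇒ nnSPP ⇒ nnnPP ⇒ nnnyP ⇒ nnnyy

S ⇒ PP   [S -> P P]
PP ⇒ nSP   [P -> n S]
nSP ⇒ nPPP   [S -> P P]
nPPP ⇒ nnSPP   [P -> n S]
nnSPP ⇒ nnnPP   [S -> n]
nnnPP ⇒ nnnyP   [P -> y]
nnnyP ⇒ nnnyy   [P -> y]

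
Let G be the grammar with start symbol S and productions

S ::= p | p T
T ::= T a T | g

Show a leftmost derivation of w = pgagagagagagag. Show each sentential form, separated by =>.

S => pT => pTaT => pTaTaT => pTaTaTaT => pTaTaTaTaT => pgaTaTaTaT => pgagaTaTaT => pgagaTaTaTaT => pgagaTaTaTaTaT => pgagagaTaTaTaT => pgagagagaTaTaT => pgagagagagaTaT => pgagagagagagaT => pgagagagagagag

S => pT   [S ::= p T]
pT => pTaT   [T ::= T a T]
pTaT => pTaTaT   [T ::= T a T]
pTaTaT => pTaTaTaT   [T ::= T a T]
pTaTaTaT => pTaTaTaTaT   [T ::= T a T]
pTaTaTaTaT => pgaTaTaTaT   [T ::= g]
pgaTaTaTaT => pgagaTaTaT   [T ::= g]
pgagaTaTaT => pgagaTaTaTaT   [T ::= T a T]
pgagaTaTaTaT => pgagaTaTaTaTaT   [T ::= T a T]
pgagaTaTaTaTaT => pgagagaTaTaTaT   [T ::= g]
pgagagaTaTaTaT => pgagagagaTaTaT   [T ::= g]
pgagagagaTaTaT => pgagagagagaTaT   [T ::= g]
pgagagagagaTaT => pgagagagagagaT   [T ::= g]
pgagagagagagaT => pgagagagagagag   [T ::= g]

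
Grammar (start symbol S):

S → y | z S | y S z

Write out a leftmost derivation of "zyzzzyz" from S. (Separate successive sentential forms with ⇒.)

S ⇒ zS   [S → z S]
zS ⇒ zySz   [S → y S z]
zySz ⇒ zyzSz   [S → z S]
zyzSz ⇒ zyzzSz   [S → z S]
zyzzSz ⇒ zyzzzSz   [S → z S]
zyzzzSz ⇒ zyzzzyz   [S → y]

S ⇒ zS ⇒ zySz ⇒ zyzSz ⇒ zyzzSz ⇒ zyzzzSz ⇒ zyzzzyz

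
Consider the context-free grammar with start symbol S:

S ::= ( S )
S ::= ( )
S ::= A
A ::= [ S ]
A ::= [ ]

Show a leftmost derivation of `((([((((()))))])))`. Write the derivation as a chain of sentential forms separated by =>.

S=>(S)=>((S))=>(((S)))=>(((A)))=>((([S])))=>((([(S)])))=>((([((S))])))=>((([(((S)))])))=>((([((((S))))])))=>((([((((()))))])))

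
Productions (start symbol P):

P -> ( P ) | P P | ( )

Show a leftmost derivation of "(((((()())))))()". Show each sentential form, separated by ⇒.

P⇒PP⇒(P)P⇒((P))P⇒(((P)))P⇒((((P))))P⇒(((((P)))))P⇒(((((PP)))))P⇒(((((()P)))))P⇒(((((()())))))P⇒(((((()())))))()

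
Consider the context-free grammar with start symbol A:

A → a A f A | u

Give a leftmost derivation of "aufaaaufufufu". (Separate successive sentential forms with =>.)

A => aAfA => aufA => aufaAfA => aufaaAfAfA => aufaaaAfAfAfA => aufaaaufAfAfA => aufaaaufufAfA => aufaaaufufufA => aufaaaufufufu

A => aAfA   [A → a A f A]
aAfA => aufA   [A → u]
aufA => aufaAfA   [A → a A f A]
aufaAfA => aufaaAfAfA   [A → a A f A]
aufaaAfAfA => aufaaaAfAfAfA   [A → a A f A]
aufaaaAfAfAfA => aufaaaufAfAfA   [A → u]
aufaaaufAfAfA => aufaaaufufAfA   [A → u]
aufaaaufufAfA => aufaaaufufufA   [A → u]
aufaaaufufufA => aufaaaufufufu   [A → u]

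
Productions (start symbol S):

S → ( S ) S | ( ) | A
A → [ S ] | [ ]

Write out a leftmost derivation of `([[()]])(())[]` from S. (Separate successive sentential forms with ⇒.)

S ⇒ (S)S ⇒ (A)S ⇒ ([S])S ⇒ ([A])S ⇒ ([[S]])S ⇒ ([[()]])S ⇒ ([[()]])(S)S ⇒ ([[()]])(())S ⇒ ([[()]])(())A ⇒ ([[()]])(())[]

S ⇒ (S)S   [S → ( S ) S]
(S)S ⇒ (A)S   [S → A]
(A)S ⇒ ([S])S   [A → [ S ]]
([S])S ⇒ ([A])S   [S → A]
([A])S ⇒ ([[S]])S   [A → [ S ]]
([[S]])S ⇒ ([[()]])S   [S → ( )]
([[()]])S ⇒ ([[()]])(S)S   [S → ( S ) S]
([[()]])(S)S ⇒ ([[()]])(())S   [S → ( )]
([[()]])(())S ⇒ ([[()]])(())A   [S → A]
([[()]])(())A ⇒ ([[()]])(())[]   [A → [ ]]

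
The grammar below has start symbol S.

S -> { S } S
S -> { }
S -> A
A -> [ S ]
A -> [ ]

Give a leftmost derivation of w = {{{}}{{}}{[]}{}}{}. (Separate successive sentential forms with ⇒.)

S ⇒ {S}S   [S -> { S } S]
{S}S ⇒ {{S}S}S   [S -> { S } S]
{{S}S}S ⇒ {{{}}S}S   [S -> { }]
{{{}}S}S ⇒ {{{}}{S}S}S   [S -> { S } S]
{{{}}{S}S}S ⇒ {{{}}{{}}S}S   [S -> { }]
{{{}}{{}}S}S ⇒ {{{}}{{}}{S}S}S   [S -> { S } S]
{{{}}{{}}{S}S}S ⇒ {{{}}{{}}{A}S}S   [S -> A]
{{{}}{{}}{A}S}S ⇒ {{{}}{{}}{[]}S}S   [A -> [ ]]
{{{}}{{}}{[]}S}S ⇒ {{{}}{{}}{[]}{}}S   [S -> { }]
{{{}}{{}}{[]}{}}S ⇒ {{{}}{{}}{[]}{}}{}   [S -> { }]

S ⇒ {S}S ⇒ {{S}S}S ⇒ {{{}}S}S ⇒ {{{}}{S}S}S ⇒ {{{}}{{}}S}S ⇒ {{{}}{{}}{S}S}S ⇒ {{{}}{{}}{A}S}S ⇒ {{{}}{{}}{[]}S}S ⇒ {{{}}{{}}{[]}{}}S ⇒ {{{}}{{}}{[]}{}}{}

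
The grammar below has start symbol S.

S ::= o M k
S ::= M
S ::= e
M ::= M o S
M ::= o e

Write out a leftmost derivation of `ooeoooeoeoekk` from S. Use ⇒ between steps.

S⇒oMk⇒oMoSk⇒ooeoSk⇒ooeooMkk⇒ooeooMoSkk⇒ooeooMoSoSkk⇒ooeoooeoSoSkk⇒ooeoooeoeoSkk⇒ooeoooeoeoekk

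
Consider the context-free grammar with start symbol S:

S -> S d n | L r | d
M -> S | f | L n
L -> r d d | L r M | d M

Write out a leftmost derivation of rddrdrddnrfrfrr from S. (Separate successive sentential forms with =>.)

S=>Lr=>LrMr=>rddrMr=>rddrSr=>rddrLrr=>rddrLrMrr=>rddrLrMrMrr=>rddrdMrMrMrr=>rddrdLnrMrMrr=>rddrdrddnrMrMrr=>rddrdrddnrfrMrr=>rddrdrddnrfrfrr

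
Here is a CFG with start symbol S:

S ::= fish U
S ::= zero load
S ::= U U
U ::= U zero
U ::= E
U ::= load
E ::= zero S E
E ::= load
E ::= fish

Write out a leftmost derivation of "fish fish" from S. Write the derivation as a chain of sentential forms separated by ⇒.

S ⇒ fish U   [S ::= fish U]
fish U ⇒ fish E   [U ::= E]
fish E ⇒ fish fish   [E ::= fish]

S ⇒ fish U ⇒ fish E ⇒ fish fish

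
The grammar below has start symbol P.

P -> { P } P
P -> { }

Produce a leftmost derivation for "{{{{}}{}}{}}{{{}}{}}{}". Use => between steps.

P => {P}P   [P -> { P } P]
{P}P => {{P}P}P   [P -> { P } P]
{{P}P}P => {{{P}P}P}P   [P -> { P } P]
{{{P}P}P}P => {{{{}}P}P}P   [P -> { }]
{{{{}}P}P}P => {{{{}}{}}P}P   [P -> { }]
{{{{}}{}}P}P => {{{{}}{}}{}}P   [P -> { }]
{{{{}}{}}{}}P => {{{{}}{}}{}}{P}P   [P -> { P } P]
{{{{}}{}}{}}{P}P => {{{{}}{}}{}}{{P}P}P   [P -> { P } P]
{{{{}}{}}{}}{{P}P}P => {{{{}}{}}{}}{{{}}P}P   [P -> { }]
{{{{}}{}}{}}{{{}}P}P => {{{{}}{}}{}}{{{}}{}}P   [P -> { }]
{{{{}}{}}{}}{{{}}{}}P => {{{{}}{}}{}}{{{}}{}}{}   [P -> { }]

P => {P}P => {{P}P}P => {{{P}P}P}P => {{{{}}P}P}P => {{{{}}{}}P}P => {{{{}}{}}{}}P => {{{{}}{}}{}}{P}P => {{{{}}{}}{}}{{P}P}P => {{{{}}{}}{}}{{{}}P}P => {{{{}}{}}{}}{{{}}{}}P => {{{{}}{}}{}}{{{}}{}}{}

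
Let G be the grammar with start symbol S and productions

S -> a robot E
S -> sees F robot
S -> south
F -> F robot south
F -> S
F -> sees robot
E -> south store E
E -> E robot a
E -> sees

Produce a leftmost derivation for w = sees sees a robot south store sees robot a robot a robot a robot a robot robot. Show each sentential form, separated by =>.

S => sees F robot => sees S robot => sees sees F robot robot => sees sees S robot robot => sees sees a robot E robot robot => sees sees a robot E robot a robot robot => sees sees a robot south store E robot a robot robot => sees sees a robot south store E robot a robot a robot robot => sees sees a robot south store E robot a robot a robot a robot robot => sees sees a robot south store E robot a robot a robot a robot a robot robot => sees sees a robot south store sees robot a robot a robot a robot a robot robot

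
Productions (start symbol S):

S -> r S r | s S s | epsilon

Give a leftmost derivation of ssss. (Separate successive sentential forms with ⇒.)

S ⇒ sSs ⇒ ssSss ⇒ ssss

S ⇒ sSs   [S -> s S s]
sSs ⇒ ssSss   [S -> s S s]
ssSss ⇒ ssss   [S -> epsilon]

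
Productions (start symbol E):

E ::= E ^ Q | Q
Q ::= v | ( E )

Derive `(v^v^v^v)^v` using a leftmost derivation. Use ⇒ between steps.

E ⇒ E^Q   [E ::= E ^ Q]
E^Q ⇒ Q^Q   [E ::= Q]
Q^Q ⇒ (E)^Q   [Q ::= ( E )]
(E)^Q ⇒ (E^Q)^Q   [E ::= E ^ Q]
(E^Q)^Q ⇒ (E^Q^Q)^Q   [E ::= E ^ Q]
(E^Q^Q)^Q ⇒ (E^Q^Q^Q)^Q   [E ::= E ^ Q]
(E^Q^Q^Q)^Q ⇒ (Q^Q^Q^Q)^Q   [E ::= Q]
(Q^Q^Q^Q)^Q ⇒ (v^Q^Q^Q)^Q   [Q ::= v]
(v^Q^Q^Q)^Q ⇒ (v^v^Q^Q)^Q   [Q ::= v]
(v^v^Q^Q)^Q ⇒ (v^v^v^Q)^Q   [Q ::= v]
(v^v^v^Q)^Q ⇒ (v^v^v^v)^Q   [Q ::= v]
(v^v^v^v)^Q ⇒ (v^v^v^v)^v   [Q ::= v]

E⇒E^Q⇒Q^Q⇒(E)^Q⇒(E^Q)^Q⇒(E^Q^Q)^Q⇒(E^Q^Q^Q)^Q⇒(Q^Q^Q^Q)^Q⇒(v^Q^Q^Q)^Q⇒(v^v^Q^Q)^Q⇒(v^v^v^Q)^Q⇒(v^v^v^v)^Q⇒(v^v^v^v)^v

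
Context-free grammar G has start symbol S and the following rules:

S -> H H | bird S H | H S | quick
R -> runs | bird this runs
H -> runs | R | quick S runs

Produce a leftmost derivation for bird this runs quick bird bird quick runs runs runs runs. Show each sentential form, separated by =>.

S => H S => R S => bird this runs S => bird this runs H H => bird this runs quick S runs H => bird this runs quick bird S H runs H => bird this runs quick bird bird S H H runs H => bird this runs quick bird bird quick H H runs H => bird this runs quick bird bird quick runs H runs H => bird this runs quick bird bird quick runs runs runs H => bird this runs quick bird bird quick runs runs runs runs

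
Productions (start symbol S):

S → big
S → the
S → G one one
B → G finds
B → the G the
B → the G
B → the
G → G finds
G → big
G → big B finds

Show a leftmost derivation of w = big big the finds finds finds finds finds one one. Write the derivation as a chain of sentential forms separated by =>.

S => G one one => G finds one one => G finds finds one one => big B finds finds finds one one => big G finds finds finds finds one one => big big B finds finds finds finds finds one one => big big the finds finds finds finds finds one one

S => G one one   [S → G one one]
G one one => G finds one one   [G → G finds]
G finds one one => G finds finds one one   [G → G finds]
G finds finds one one => big B finds finds finds one one   [G → big B finds]
big B finds finds finds one one => big G finds finds finds finds one one   [B → G finds]
big G finds finds finds finds one one => big big B finds finds finds finds finds one one   [G → big B finds]
big big B finds finds finds finds finds one one => big big the finds finds finds finds finds one one   [B → the]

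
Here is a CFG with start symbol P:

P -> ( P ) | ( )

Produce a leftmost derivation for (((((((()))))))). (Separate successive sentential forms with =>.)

P => (P) => ((P)) => (((P))) => ((((P)))) => (((((P))))) => ((((((P)))))) => (((((((P))))))) => (((((((())))))))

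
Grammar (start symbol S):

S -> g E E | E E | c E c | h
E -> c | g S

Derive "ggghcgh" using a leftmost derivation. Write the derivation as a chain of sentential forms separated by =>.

S => EE => gSE => ggEEE => gggSEE => ggghEE => ggghcE => ggghcgS => ggghcgh

S => EE   [S -> E E]
EE => gSE   [E -> g S]
gSE => ggEEE   [S -> g E E]
ggEEE => gggSEE   [E -> g S]
gggSEE => ggghEE   [S -> h]
ggghEE => ggghcE   [E -> c]
ggghcE => ggghcgS   [E -> g S]
ggghcgS => ggghcgh   [S -> h]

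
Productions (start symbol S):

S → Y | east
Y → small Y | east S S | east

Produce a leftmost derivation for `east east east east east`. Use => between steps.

S => Y => east S S => east Y S => east east S S S => east east east S S => east east east east S => east east east east east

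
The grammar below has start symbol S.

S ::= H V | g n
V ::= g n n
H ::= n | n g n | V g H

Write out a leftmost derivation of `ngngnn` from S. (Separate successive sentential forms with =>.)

S=>HV=>ngnV=>ngngnn

S => HV   [S ::= H V]
HV => ngnV   [H ::= n g n]
ngnV => ngngnn   [V ::= g n n]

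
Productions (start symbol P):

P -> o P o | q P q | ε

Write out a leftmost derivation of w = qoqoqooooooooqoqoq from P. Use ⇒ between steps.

P ⇒ qPq   [P -> q P q]
qPq ⇒ qoPoq   [P -> o P o]
qoPoq ⇒ qoqPqoq   [P -> q P q]
qoqPqoq ⇒ qoqoPoqoq   [P -> o P o]
qoqoPoqoq ⇒ qoqoqPqoqoq   [P -> q P q]
qoqoqPqoqoq ⇒ qoqoqoPoqoqoq   [P -> o P o]
qoqoqoPoqoqoq ⇒ qoqoqooPooqoqoq   [P -> o P o]
qoqoqooPooqoqoq ⇒ qoqoqoooPoooqoqoq   [P -> o P o]
qoqoqoooPoooqoqoq ⇒ qoqoqooooPooooqoqoq   [P -> o P o]
qoqoqooooPooooqoqoq ⇒ qoqoqooooooooqoqoq   [P -> ε]

P ⇒ qPq ⇒ qoPoq ⇒ qoqPqoq ⇒ qoqoPoqoq ⇒ qoqoqPqoqoq ⇒ qoqoqoPoqoqoq ⇒ qoqoqooPooqoqoq ⇒ qoqoqoooPoooqoqoq ⇒ qoqoqooooPooooqoqoq ⇒ qoqoqooooooooqoqoq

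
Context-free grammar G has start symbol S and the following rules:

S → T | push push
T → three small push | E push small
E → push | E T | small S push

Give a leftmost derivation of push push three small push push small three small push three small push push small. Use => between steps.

S => T   [S → T]
T => E push small   [T → E push small]
E push small => E T push small   [E → E T]
E T push small => E T T push small   [E → E T]
E T T push small => E T T T push small   [E → E T]
E T T T push small => push T T T push small   [E → push]
push T T T push small => push E push small T T push small   [T → E push small]
push E push small T T push small => push E T push small T T push small   [E → E T]
push E T push small T T push small => push push T push small T T push small   [E → push]
push push T push small T T push small => push push three small push push small T T push small   [T → three small push]
push push three small push push small T T push small => push push three small push push small three small push T push small   [T → three small push]
push push three small push push small three small push T push small => push push three small push push small three small push three small push push small   [T → three small push]

S => T => E push small => E T push small => E T T push small => E T T T push small => push T T T push small => push E push small T T push small => push E T push small T T push small => push push T push small T T push small => push push three small push push small T T push small => push push three small push push small three small push T push small => push push three small push push small three small push three small push push small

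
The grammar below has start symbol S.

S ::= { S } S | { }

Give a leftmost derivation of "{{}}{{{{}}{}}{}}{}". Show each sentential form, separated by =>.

S => {S}S   [S ::= { S } S]
{S}S => {{}}S   [S ::= { }]
{{}}S => {{}}{S}S   [S ::= { S } S]
{{}}{S}S => {{}}{{S}S}S   [S ::= { S } S]
{{}}{{S}S}S => {{}}{{{S}S}S}S   [S ::= { S } S]
{{}}{{{S}S}S}S => {{}}{{{{}}S}S}S   [S ::= { }]
{{}}{{{{}}S}S}S => {{}}{{{{}}{}}S}S   [S ::= { }]
{{}}{{{{}}{}}S}S => {{}}{{{{}}{}}{}}S   [S ::= { }]
{{}}{{{{}}{}}{}}S => {{}}{{{{}}{}}{}}{}   [S ::= { }]

S=>{S}S=>{{}}S=>{{}}{S}S=>{{}}{{S}S}S=>{{}}{{{S}S}S}S=>{{}}{{{{}}S}S}S=>{{}}{{{{}}{}}S}S=>{{}}{{{{}}{}}{}}S=>{{}}{{{{}}{}}{}}{}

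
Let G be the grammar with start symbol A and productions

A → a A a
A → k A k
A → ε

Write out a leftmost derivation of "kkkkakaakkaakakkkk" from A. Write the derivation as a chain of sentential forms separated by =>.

A=>kAk=>kkAkk=>kkkAkkk=>kkkkAkkkk=>kkkkaAakkkk=>kkkkakAkakkkk=>kkkkakaAakakkkk=>kkkkakaaAaakakkkk=>kkkkakaakAkaakakkkk=>kkkkakaakkaakakkkk

A => kAk   [A → k A k]
kAk => kkAkk   [A → k A k]
kkAkk => kkkAkkk   [A → k A k]
kkkAkkk => kkkkAkkkk   [A → k A k]
kkkkAkkkk => kkkkaAakkkk   [A → a A a]
kkkkaAakkkk => kkkkakAkakkkk   [A → k A k]
kkkkakAkakkkk => kkkkakaAakakkkk   [A → a A a]
kkkkakaAakakkkk => kkkkakaaAaakakkkk   [A → a A a]
kkkkakaaAaakakkkk => kkkkakaakAkaakakkkk   [A → k A k]
kkkkakaakAkaakakkkk => kkkkakaakkaakakkkk   [A → ε]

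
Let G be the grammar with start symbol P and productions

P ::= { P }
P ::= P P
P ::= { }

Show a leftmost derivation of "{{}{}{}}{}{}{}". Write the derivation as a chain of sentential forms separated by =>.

P => PP => PPP => PPPP => {P}PPP => {PP}PPP => {PPP}PPP => {{}PP}PPP => {{}{}P}PPP => {{}{}{}}PPP => {{}{}{}}{}PP => {{}{}{}}{}{}P => {{}{}{}}{}{}{}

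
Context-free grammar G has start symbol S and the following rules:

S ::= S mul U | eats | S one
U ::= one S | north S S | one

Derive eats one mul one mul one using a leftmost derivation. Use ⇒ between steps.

S ⇒ S mul U   [S ::= S mul U]
S mul U ⇒ S mul U mul U   [S ::= S mul U]
S mul U mul U ⇒ S one mul U mul U   [S ::= S one]
S one mul U mul U ⇒ eats one mul U mul U   [S ::= eats]
eats one mul U mul U ⇒ eats one mul one mul U   [U ::= one]
eats one mul one mul U ⇒ eats one mul one mul one   [U ::= one]

S ⇒ S mul U ⇒ S mul U mul U ⇒ S one mul U mul U ⇒ eats one mul U mul U ⇒ eats one mul one mul U ⇒ eats one mul one mul one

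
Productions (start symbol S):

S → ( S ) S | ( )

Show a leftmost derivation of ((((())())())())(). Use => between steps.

S => (S)S   [S → ( S ) S]
(S)S => ((S)S)S   [S → ( S ) S]
((S)S)S => (((S)S)S)S   [S → ( S ) S]
(((S)S)S)S => ((((S)S)S)S)S   [S → ( S ) S]
((((S)S)S)S)S => ((((())S)S)S)S   [S → ( )]
((((())S)S)S)S => ((((())())S)S)S   [S → ( )]
((((())())S)S)S => ((((())())())S)S   [S → ( )]
((((())())())S)S => ((((())())())())S   [S → ( )]
((((())())())())S => ((((())())())())()   [S → ( )]

S => (S)S => ((S)S)S => (((S)S)S)S => ((((S)S)S)S)S => ((((())S)S)S)S => ((((())())S)S)S => ((((())())())S)S => ((((())())())())S => ((((())())())())()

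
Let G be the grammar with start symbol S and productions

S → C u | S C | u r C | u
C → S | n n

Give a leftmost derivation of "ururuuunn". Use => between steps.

S => SC   [S → S C]
SC => urCC   [S → u r C]
urCC => urSC   [C → S]
urSC => urCuC   [S → C u]
urCuC => urSuC   [C → S]
urSuC => ururCuC   [S → u r C]
ururCuC => ururSuC   [C → S]
ururSuC => ururCuuC   [S → C u]
ururCuuC => ururSuuC   [C → S]
ururSuuC => ururuuuC   [S → u]
ururuuuC => ururuuunn   [C → n n]

S => SC => urCC => urSC => urCuC => urSuC => ururCuC => ururSuC => ururCuuC => ururSuuC => ururuuuC => ururuuunn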